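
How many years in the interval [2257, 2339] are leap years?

Years divisible by 4: 2260, 2264, …, 2336 — 20 in all.
Of these, 2300 is divisible by 100 but not 400, so not leap.
Leap years: 20 − 1 = 19.

19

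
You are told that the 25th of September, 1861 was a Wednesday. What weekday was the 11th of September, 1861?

Wednesday

Count forward from the earlier date (September 11, 1861) to the later (September 25, 1861):
Within September 1861: 25 − 11 = 14 days.
14 is a multiple of 7, so the 11th of September, 1861 falls on the same weekday: Wednesday.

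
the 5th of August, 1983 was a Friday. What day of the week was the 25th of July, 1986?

Friday

August 5, 1983 → August 5, 1984: 366 days (1984 is a leap year).
August 5, 1984 → August 5, 1985: 365 days.
August 1985: 31 − 5 = 26 days remain.
Then 10 full months totalling 303 days.
July 1–25, 1986: 25 days.
Residual: 354 days.
Total: 1085 days.
1085 is a multiple of 7, so the 25th of July, 1986 falls on the same weekday: Friday.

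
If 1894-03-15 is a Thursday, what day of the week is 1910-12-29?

Thursday

From March 15, 1894 to March 15, 1910: 16 years, of which 3 contain a Feb 29 — 13×365 + 3×366 = 5843 days.
(1900 is not a leap year (divisible by 100 but not 400).)
March 1910: 31 − 15 = 16 days remain.
Then April (30), May (31), June (30), July (31), August (31), September (30), October (31), November (30): 30 + 31 + 30 + 31 + 31 + 30 + 31 + 30 = 244 days.
December 1–29, 1910: 29 days.
Residual: 289 days.
Total: 6132 days.
6132 is a multiple of 7, so 1910-12-29 falls on the same weekday: Thursday.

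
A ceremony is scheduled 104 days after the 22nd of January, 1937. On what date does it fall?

the 6th of May, 1937

Count 104 days after January 22, 1937:
January 1937: 31 − 22 = 9 days remain.
Then February 1937 (28), March (31), April (30): 28 + 31 + 30 = 89 days.
May 1–6, 1937: 6 days.
Total: 9 + 89 + 6 = 104 days.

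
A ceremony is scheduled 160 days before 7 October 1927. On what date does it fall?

30 April 1927

Count 160 days before October 7, 1927:
April 1927: 30 − 30 = 0 days remain.
Then May (31), June (30), July (31), August (31), September (30): 31 + 30 + 31 + 31 + 30 = 153 days.
October 1–7, 1927: 7 days.
Total: 0 + 153 + 7 = 160 days.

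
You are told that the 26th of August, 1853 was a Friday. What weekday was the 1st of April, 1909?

Thursday

From August 26, 1853 to August 26, 1908: 55 years, of which 13 contain a Feb 29 — 42×365 + 13×366 = 20088 days.
(1900 is not a leap year (divisible by 100 but not 400).)
August 1908: 31 − 26 = 5 days remain.
Then September (30), October (31), November (30), December (31), January (31), February 1909 (28), March (31): 30 + 31 + 30 + 31 + 31 + 28 + 31 = 212 days.
April 1, 1909: 1 day.
Residual: 218 days.
Total: 20306 days.
20306 mod 7 = 6, so 6 days after Friday is Thursday.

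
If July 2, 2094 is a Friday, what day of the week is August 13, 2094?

July 2094: 31 − 2 = 29 days remain.
August 1–13, 2094: 13 days.
Total: 29 + 13 = 42 days.
42 is a multiple of 7, so August 13, 2094 falls on the same weekday: Friday.

Friday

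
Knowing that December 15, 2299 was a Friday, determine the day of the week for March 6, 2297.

Saturday

Count forward from the earlier date (March 6, 2297) to the later (December 15, 2299):
March 6, 2297 → March 6, 2298: 365 days.
March 6, 2298 → March 6, 2299: 365 days.
March 2299: 31 − 6 = 25 days remain.
Then April (30), May (31), June (30), July (31), August (31), September (30), October (31), November (30): 30 + 31 + 30 + 31 + 31 + 30 + 31 + 30 = 244 days.
December 1–15, 2299: 15 days.
Residual: 284 days.
Total: 1014 days.
1014 mod 7 = 6, so 6 days before Friday is Saturday.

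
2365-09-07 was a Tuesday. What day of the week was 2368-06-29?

Saturday

Day-of-year of September 7, 2365: 250.
Day-of-year of June 29, 2368: 181.
2365 has 365 days, so 365 − 250 = 115 days remain in 2365.
Full years: 2366: 365; 2367: 365. Sum = 730.
Total: 115 + 730 + 181 = 1026 days.
1026 mod 7 = 4, so 4 days after Tuesday is Saturday.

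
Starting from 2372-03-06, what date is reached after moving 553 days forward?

2373-09-10

Count 553 days after March 6, 2372:
March 6, 2372 → March 6, 2373: 365 days.
March 2373: 31 − 6 = 25 days remain.
Then April (30), May (31), June (30), July (31), August (31): 30 + 31 + 30 + 31 + 31 = 153 days.
September 1–10, 2373: 10 days.
Residual: 188 days.
Total: 553 days.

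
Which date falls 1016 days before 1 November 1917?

20 January 1915

Count 1016 days before November 1, 1917:
Day-of-year of January 20, 1915: 20.
Day-of-year of November 1, 1917: 305.
1915 has 365 days, so 365 − 20 = 345 days remain in 1915.
Full years: 1916: 366. Sum = 366.
Total: 345 + 366 + 305 = 1016 days.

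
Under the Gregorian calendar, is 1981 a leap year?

1981 is not a leap year.

No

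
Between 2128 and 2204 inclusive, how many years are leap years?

Years divisible by 4: 2128, 2132, …, 2204 — 20 in all.
Of these, 2200 is divisible by 100 but not 400, so not leap.
Leap years: 20 − 1 = 19.

19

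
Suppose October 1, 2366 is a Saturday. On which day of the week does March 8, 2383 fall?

Tuesday

From October 1, 2366 to October 1, 2382: 16 years, of which 4 contain a Feb 29 — 12×365 + 4×366 = 5844 days.
October 2382: 31 − 1 = 30 days remain.
Then November (30), December (31), January (31), February 2383 (28): 30 + 31 + 31 + 28 = 120 days.
March 1–8, 2383: 8 days.
Residual: 158 days.
Total: 6002 days.
6002 mod 7 = 3, so 3 days after Saturday is Tuesday.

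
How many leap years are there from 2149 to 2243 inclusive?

Years divisible by 4: 2152, 2156, …, 2240 — 23 in all.
Of these, 2200 is divisible by 100 but not 400, so not leap.
Leap years: 23 − 1 = 22.

22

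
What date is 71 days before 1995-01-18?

1994-11-08

Count 71 days before January 18, 1995:
Day-of-year of November 8, 1994: 312.
Day-of-year of January 18, 1995: 18.
1994 has 365 days, so 365 − 312 = 53 days remain in 1994.
Total: 53 + 18 = 71 days.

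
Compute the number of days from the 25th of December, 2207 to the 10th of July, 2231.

Day-of-year of December 25, 2207: 359.
Day-of-year of July 10, 2231: 191.
2207 has 365 days, so 365 − 359 = 6 days remain in 2207.
Full years 2208–2230: 17 common + 6 leap = 17×365 + 6×366 = 8401 days.
Total: 6 + 8401 + 191 = 8598 days.

8598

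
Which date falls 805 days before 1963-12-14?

1961-09-30

Count 805 days before December 14, 1963:
Day-of-year of September 30, 1961: 273.
Day-of-year of December 14, 1963: 348.
1961 has 365 days, so 365 − 273 = 92 days remain in 1961.
Full years: 1962: 365. Sum = 365.
Total: 92 + 365 + 348 = 805 days.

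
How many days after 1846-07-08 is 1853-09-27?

2638

From July 8, 1846 to July 8, 1853: 7 years, of which 2 contain a Feb 29 — 5×365 + 2×366 = 2557 days.
July 1853: 31 − 8 = 23 days remain.
Then August (31): 31 days.
September 1–27, 1853: 27 days.
Residual: 81 days.
Total: 2638 days.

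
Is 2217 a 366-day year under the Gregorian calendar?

2217 is not a leap year.

No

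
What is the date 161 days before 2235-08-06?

2235-02-26

Count 161 days before August 6, 2235:
February 2235: 28 − 26 = 2 days remain (2235 is not a leap year, so February has 28 days).
Then March (31), April (30), May (31), June (30), July (31): 31 + 30 + 31 + 30 + 31 = 153 days.
August 1–6, 2235: 6 days.
Total: 2 + 153 + 6 = 161 days.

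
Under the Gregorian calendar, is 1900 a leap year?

No

1900 is not a leap year (divisible by 100 but not 400).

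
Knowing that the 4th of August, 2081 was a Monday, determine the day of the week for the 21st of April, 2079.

Count forward from the earlier date (April 21, 2079) to the later (August 4, 2081):
April 21, 2079 → April 21, 2080: 366 days (2080 is a leap year).
April 21, 2080 → April 21, 2081: 365 days.
April 2081: 30 − 21 = 9 days remain.
Then May (31), June (30), July (31): 31 + 30 + 31 = 92 days.
August 1–4, 2081: 4 days.
Residual: 105 days.
Total: 836 days.
836 mod 7 = 3, so 3 days before Monday is Friday.

Friday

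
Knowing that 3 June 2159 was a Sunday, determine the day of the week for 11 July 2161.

Saturday

June 3, 2159 → June 3, 2160: 366 days (2160 is a leap year).
June 3, 2160 → June 3, 2161: 365 days.
June 2161: 30 − 3 = 27 days remain.
July 1–11, 2161: 11 days.
Residual: 38 days.
Total: 769 days.
769 mod 7 = 6, so 6 days after Sunday is Saturday.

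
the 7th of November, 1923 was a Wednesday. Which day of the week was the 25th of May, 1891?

Monday

Count forward from the earlier date (May 25, 1891) to the later (November 7, 1923):
Day-of-year of May 25, 1891: 145.
Day-of-year of November 7, 1923: 311.
1891 has 365 days, so 365 − 145 = 220 days remain in 1891.
Full years 1892–1922: 24 common + 7 leap = 24×365 + 7×366 = 11322 days.
Total: 220 + 11322 + 311 = 11853 days.
11853 mod 7 = 2, so 2 days before Wednesday is Monday.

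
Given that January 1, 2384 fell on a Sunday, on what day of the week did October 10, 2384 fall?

January 2384: 31 − 1 = 30 days remain.
Then February 2384 (29), March (31), April (30), May (31), June (30), July (31), August (31), September (30): 29 + 31 + 30 + 31 + 30 + 31 + 31 + 30 = 243 days.
October 1–10, 2384: 10 days.
Total: 30 + 243 + 10 = 283 days.
283 mod 7 = 3, so 3 days after Sunday is Wednesday.

Wednesday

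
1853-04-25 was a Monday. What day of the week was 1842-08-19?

Count forward from the earlier date (August 19, 1842) to the later (April 25, 1853):
From August 19, 1842 to August 19, 1852: 10 years, of which 3 contain a Feb 29 — 7×365 + 3×366 = 3653 days.
August 1852: 31 − 19 = 12 days remain.
Then September (30), October (31), November (30), December (31), January (31), February 1853 (28), March (31): 30 + 31 + 30 + 31 + 31 + 28 + 31 = 212 days.
April 1–25, 1853: 25 days.
Residual: 249 days.
Total: 3902 days.
3902 mod 7 = 3, so 3 days before Monday is Friday.

Friday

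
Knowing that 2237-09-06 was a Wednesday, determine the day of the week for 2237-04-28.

Count forward from the earlier date (April 28, 2237) to the later (September 6, 2237):
April 2237: 30 − 28 = 2 days remain.
Then May (31), June (30), July (31), August (31): 31 + 30 + 31 + 31 = 123 days.
September 1–6, 2237: 6 days.
Total: 2 + 123 + 6 = 131 days.
131 mod 7 = 5, so 5 days before Wednesday is Friday.

Friday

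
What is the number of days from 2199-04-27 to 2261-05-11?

22659

Day-of-year of April 27, 2199: 117.
Day-of-year of May 11, 2261: 131.
2199 has 365 days, so 365 − 117 = 248 days remain in 2199.
Full years 2200–2260: 46 common + 15 leap = 46×365 + 15×366 = 22280 days.
Total: 248 + 22280 + 131 = 22659 days.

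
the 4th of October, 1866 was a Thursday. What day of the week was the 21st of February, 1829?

Count forward from the earlier date (February 21, 1829) to the later (October 4, 1866):
From February 21, 1829 to February 21, 1866: 37 years, of which 9 contain a Feb 29 — 28×365 + 9×366 = 13514 days.
February 1866: 28 − 21 = 7 days remain (1866 is not a leap year, so February has 28 days).
Then March (31), April (30), May (31), June (30), July (31), August (31), September (30): 31 + 30 + 31 + 30 + 31 + 31 + 30 = 214 days.
October 1–4, 1866: 4 days.
Residual: 225 days.
Total: 13739 days.
13739 mod 7 = 5, so 5 days before Thursday is Saturday.

Saturday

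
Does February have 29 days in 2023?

No

2023 is not a leap year.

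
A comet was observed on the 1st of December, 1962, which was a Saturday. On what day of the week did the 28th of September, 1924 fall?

Sunday

Count forward from the earlier date (September 28, 1924) to the later (December 1, 1962):
Day-of-year of September 28, 1924: 272.
Day-of-year of December 1, 1962: 335.
1924 has 366 days, so 366 − 272 = 94 days remain in 1924.
Full years 1925–1961: 28 common + 9 leap = 28×365 + 9×366 = 13514 days.
Total: 94 + 13514 + 335 = 13943 days.
13943 mod 7 = 6, so 6 days before Saturday is Sunday.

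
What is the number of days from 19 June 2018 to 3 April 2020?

June 2018: 30 − 19 = 11 days remain.
Then 21 full months totalling 640 days.
April 1–3, 2020: 3 days.
Total: 11 + 640 + 3 = 654 days.

654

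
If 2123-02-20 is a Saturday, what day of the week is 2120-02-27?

Tuesday

Count forward from the earlier date (February 27, 2120) to the later (February 20, 2123):
February 27, 2120 → February 27, 2121: 366 days (2120 is a leap year).
February 27, 2121 → February 27, 2122: 365 days.
February 2122: 28 − 27 = 1 day remains (2122 is not a leap year, so February has 28 days).
Then 11 full months totalling 337 days.
February 1–20, 2123: 20 days (2123 is not a leap year).
Residual: 358 days.
Total: 1089 days.
1089 mod 7 = 4, so 4 days before Saturday is Tuesday.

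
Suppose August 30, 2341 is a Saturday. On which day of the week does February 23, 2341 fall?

Count forward from the earlier date (February 23, 2341) to the later (August 30, 2341):
February 2341: 28 − 23 = 5 days remain (2341 is not a leap year, so February has 28 days).
Then March (31), April (30), May (31), June (30), July (31): 31 + 30 + 31 + 30 + 31 = 153 days.
August 1–30, 2341: 30 days.
Total: 5 + 153 + 30 = 188 days.
188 mod 7 = 6, so 6 days before Saturday is Sunday.

Sunday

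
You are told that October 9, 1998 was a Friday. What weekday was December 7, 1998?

Monday

October 1998: 31 − 9 = 22 days remain.
Then November (30): 30 days.
December 1–7, 1998: 7 days.
Total: 22 + 30 + 7 = 59 days.
59 mod 7 = 3, so 3 days after Friday is Monday.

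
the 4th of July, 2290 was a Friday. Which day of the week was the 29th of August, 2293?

Day-of-year of July 4, 2290: 185.
Day-of-year of August 29, 2293: 241.
2290 has 365 days, so 365 − 185 = 180 days remain in 2290.
Full years: 2291: 365; 2292: 366. Sum = 731.
Total: 180 + 731 + 241 = 1152 days.
1152 mod 7 = 4, so 4 days after Friday is Tuesday.

Tuesday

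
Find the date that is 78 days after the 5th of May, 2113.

the 22nd of July, 2113

Count 78 days after May 5, 2113:
May 2113: 31 − 5 = 26 days remain.
Then June (30): 30 days.
July 1–22, 2113: 22 days.
Total: 26 + 30 + 22 = 78 days.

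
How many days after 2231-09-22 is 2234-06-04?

986

September 22, 2231 → September 22, 2232: 366 days (2232 is a leap year).
September 22, 2232 → September 22, 2233: 365 days.
September 2233: 30 − 22 = 8 days remain.
Then October (31), November (30), December (31), January (31), February 2234 (28), March (31), April (30), May (31): 31 + 30 + 31 + 31 + 28 + 31 + 30 + 31 = 243 days.
June 1–4, 2234: 4 days.
Residual: 255 days.
Total: 986 days.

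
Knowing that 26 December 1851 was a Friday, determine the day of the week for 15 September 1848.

Count forward from the earlier date (September 15, 1848) to the later (December 26, 1851):
September 15, 1848 → September 15, 1849: 365 days.
September 15, 1849 → September 15, 1850: 365 days.
September 15, 1850 → September 15, 1851: 365 days.
September 1851: 30 − 15 = 15 days remain.
Then October (31), November (30): 31 + 30 = 61 days.
December 1–26, 1851: 26 days.
Residual: 102 days.
Total: 1197 days.
1197 is a multiple of 7, so 15 September 1848 falls on the same weekday: Friday.

Friday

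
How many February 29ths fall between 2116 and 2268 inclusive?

Years divisible by 4: 2116, 2120, …, 2268 — 39 in all.
Of these, 2200 is divisible by 100 but not 400, so not leap.
Leap years: 39 − 1 = 38.

38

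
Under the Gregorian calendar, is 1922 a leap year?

No

1922 is not a leap year.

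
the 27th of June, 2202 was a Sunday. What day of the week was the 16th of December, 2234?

Tuesday

Day-of-year of June 27, 2202: 178.
Day-of-year of December 16, 2234: 350.
2202 has 365 days, so 365 − 178 = 187 days remain in 2202.
Full years 2203–2233: 23 common + 8 leap = 23×365 + 8×366 = 11323 days.
Total: 187 + 11323 + 350 = 11860 days.
11860 mod 7 = 2, so 2 days after Sunday is Tuesday.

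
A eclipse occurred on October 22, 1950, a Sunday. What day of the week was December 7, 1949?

Count forward from the earlier date (December 7, 1949) to the later (October 22, 1950):
Day-of-year of December 7, 1949: 341.
Day-of-year of October 22, 1950: 295.
1949 has 365 days, so 365 − 341 = 24 days remain in 1949.
Total: 24 + 295 = 319 days.
319 mod 7 = 4, so 4 days before Sunday is Wednesday.

Wednesday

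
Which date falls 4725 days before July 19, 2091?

August 11, 2078

Count 4725 days before July 19, 2091:
From August 11, 2078 to August 11, 2090: 12 years, of which 3 contain a Feb 29 — 9×365 + 3×366 = 4383 days.
August 2090: 31 − 11 = 20 days remain.
Then 10 full months totalling 303 days.
July 1–19, 2091: 19 days.
Residual: 342 days.
Total: 4725 days.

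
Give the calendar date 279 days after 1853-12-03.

1854-09-08

Count 279 days after December 3, 1853:
Day-of-year of December 3, 1853: 337.
Day-of-year of September 8, 1854: 251.
1853 has 365 days, so 365 − 337 = 28 days remain in 1853.
Total: 28 + 251 = 279 days.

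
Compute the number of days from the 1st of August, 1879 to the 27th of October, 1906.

From August 1, 1879 to August 1, 1906: 27 years, of which 6 contain a Feb 29 — 21×365 + 6×366 = 9861 days.
(1900 is not a leap year (divisible by 100 but not 400).)
August 1906: 31 − 1 = 30 days remain.
Then September (30): 30 days.
October 1–27, 1906: 27 days.
Residual: 87 days.
Total: 9948 days.

9948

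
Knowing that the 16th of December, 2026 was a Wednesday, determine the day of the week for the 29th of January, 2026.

Thursday

Count forward from the earlier date (January 29, 2026) to the later (December 16, 2026):
January 2026: 31 − 29 = 2 days remain.
Then 10 full months totalling 303 days.
December 1–16, 2026: 16 days.
Total: 2 + 303 + 16 = 321 days.
321 mod 7 = 6, so 6 days before Wednesday is Thursday.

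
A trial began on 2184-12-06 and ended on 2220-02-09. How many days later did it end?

12847

From December 6, 2184 to December 6, 2219: 35 years, of which 7 contain a Feb 29 — 28×365 + 7×366 = 12782 days.
(2200 is not a leap year (divisible by 100 but not 400).)
December 2219: 31 − 6 = 25 days remain.
Then January (31): 31 days.
February 1–9, 2220: 9 days (2220 is a leap year).
Residual: 65 days.
Total: 12847 days.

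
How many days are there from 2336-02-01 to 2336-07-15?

165

February 2336: 29 − 1 = 28 days remain (2336 is a leap year, so February has 29 days).
Then March (31), April (30), May (31), June (30): 31 + 30 + 31 + 30 = 122 days.
July 1–15, 2336: 15 days.
Total: 28 + 122 + 15 = 165 days.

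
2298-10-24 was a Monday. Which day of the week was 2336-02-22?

Saturday

From October 24, 2298 to October 24, 2335: 37 years, of which 8 contain a Feb 29 — 29×365 + 8×366 = 13513 days.
(2300 is not a leap year (divisible by 100 but not 400).)
October 2335: 31 − 24 = 7 days remain.
Then November (30), December (31), January (31): 30 + 31 + 31 = 92 days.
February 1–22, 2336: 22 days (2336 is a leap year).
Residual: 121 days.
Total: 13634 days.
13634 mod 7 = 5, so 5 days after Monday is Saturday.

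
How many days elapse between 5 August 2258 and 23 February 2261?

Day-of-year of August 5, 2258: 217.
Day-of-year of February 23, 2261: 54.
2258 has 365 days, so 365 − 217 = 148 days remain in 2258.
Full years: 2259: 365; 2260: 366. Sum = 731.
Total: 148 + 731 + 54 = 933 days.

933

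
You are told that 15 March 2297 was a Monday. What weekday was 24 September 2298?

Saturday

March 15, 2297 → March 15, 2298: 365 days.
March 2298: 31 − 15 = 16 days remain.
Then April (30), May (31), June (30), July (31), August (31): 30 + 31 + 30 + 31 + 31 = 153 days.
September 1–24, 2298: 24 days.
Residual: 193 days.
Total: 558 days.
558 mod 7 = 5, so 5 days after Monday is Saturday.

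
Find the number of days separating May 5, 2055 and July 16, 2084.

Day-of-year of May 5, 2055: 125.
Day-of-year of July 16, 2084: 198.
2055 has 365 days, so 365 − 125 = 240 days remain in 2055.
Full years 2056–2083: 21 common + 7 leap = 21×365 + 7×366 = 10227 days.
Total: 240 + 10227 + 198 = 10665 days.

10665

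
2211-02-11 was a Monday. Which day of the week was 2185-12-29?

Thursday

Count forward from the earlier date (December 29, 2185) to the later (February 11, 2211):
From December 29, 2185 to December 29, 2210: 25 years, of which 5 contain a Feb 29 — 20×365 + 5×366 = 9130 days.
(2200 is not a leap year (divisible by 100 but not 400).)
December 2210: 31 − 29 = 2 days remain.
Then January (31): 31 days.
February 1–11, 2211: 11 days (2211 is not a leap year).
Residual: 44 days.
Total: 9174 days.
9174 mod 7 = 4, so 4 days before Monday is Thursday.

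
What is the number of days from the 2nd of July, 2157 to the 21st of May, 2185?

10185

Day-of-year of July 2, 2157: 183.
Day-of-year of May 21, 2185: 141.
2157 has 365 days, so 365 − 183 = 182 days remain in 2157.
Full years 2158–2184: 20 common + 7 leap = 20×365 + 7×366 = 9862 days.
Total: 182 + 9862 + 141 = 10185 days.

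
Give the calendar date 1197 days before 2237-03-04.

2233-11-23

Count 1197 days before March 4, 2237:
November 23, 2233 → November 23, 2234: 365 days.
November 23, 2234 → November 23, 2235: 365 days.
November 23, 2235 → November 23, 2236: 366 days (2236 is a leap year).
November 2236: 30 − 23 = 7 days remain.
Then December (31), January (31), February 2237 (28): 31 + 31 + 28 = 90 days.
March 1–4, 2237: 4 days.
Residual: 101 days.
Total: 1197 days.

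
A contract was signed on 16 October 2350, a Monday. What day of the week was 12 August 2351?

October 2350: 31 − 16 = 15 days remain.
Then 9 full months totalling 273 days.
August 1–12, 2351: 12 days.
Total: 15 + 273 + 12 = 300 days.
300 mod 7 = 6, so 6 days after Monday is Sunday.

Sunday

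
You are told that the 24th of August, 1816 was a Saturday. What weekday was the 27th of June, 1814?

Count forward from the earlier date (June 27, 1814) to the later (August 24, 1816):
June 1814: 30 − 27 = 3 days remain.
Then 25 full months totalling 762 days.
August 1–24, 1816: 24 days.
Total: 3 + 762 + 24 = 789 days.
789 mod 7 = 5, so 5 days before Saturday is Monday.

Monday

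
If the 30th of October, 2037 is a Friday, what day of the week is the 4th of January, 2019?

Friday

Count forward from the earlier date (January 4, 2019) to the later (October 30, 2037):
From January 4, 2019 to January 4, 2037: 18 years, of which 5 contain a Feb 29 — 13×365 + 5×366 = 6575 days.
January 2037: 31 − 4 = 27 days remain.
Then February 2037 (28), March (31), April (30), May (31), June (30), July (31), August (31), September (30): 28 + 31 + 30 + 31 + 30 + 31 + 31 + 30 = 242 days.
October 1–30, 2037: 30 days.
Residual: 299 days.
Total: 6874 days.
6874 is a multiple of 7, so the 4th of January, 2019 falls on the same weekday: Friday.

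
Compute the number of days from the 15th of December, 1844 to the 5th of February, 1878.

12105

Day-of-year of December 15, 1844: 350.
Day-of-year of February 5, 1878: 36.
1844 has 366 days, so 366 − 350 = 16 days remain in 1844.
Full years 1845–1877: 25 common + 8 leap = 25×365 + 8×366 = 12053 days.
Total: 16 + 12053 + 36 = 12105 days.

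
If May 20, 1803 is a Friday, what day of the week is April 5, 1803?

Tuesday

Count forward from the earlier date (April 5, 1803) to the later (May 20, 1803):
April 1803: 30 − 5 = 25 days remain.
May 1–20, 1803: 20 days.
Total: 25 + 20 = 45 days.
45 mod 7 = 3, so 3 days before Friday is Tuesday.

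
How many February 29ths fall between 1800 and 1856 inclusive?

Years divisible by 4: 1800, 1804, …, 1856 — 15 in all.
Of these, 1800 is divisible by 100 but not 400, so not leap.
Leap years: 15 − 1 = 14.

14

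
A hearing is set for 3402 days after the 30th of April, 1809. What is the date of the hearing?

the 23rd of August, 1818

Count 3402 days after April 30, 1809:
Day-of-year of April 30, 1809: 120.
Day-of-year of August 23, 1818: 235.
1809 has 365 days, so 365 − 120 = 245 days remain in 1809.
Full years 1810–1817: 6 common + 2 leap = 6×365 + 2×366 = 2922 days.
Total: 245 + 2922 + 235 = 3402 days.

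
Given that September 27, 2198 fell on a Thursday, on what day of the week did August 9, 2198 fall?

Count forward from the earlier date (August 9, 2198) to the later (September 27, 2198):
August 2198: 31 − 9 = 22 days remain.
September 1–27, 2198: 27 days.
Total: 22 + 27 = 49 days.
49 is a multiple of 7, so August 9, 2198 falls on the same weekday: Thursday.

Thursday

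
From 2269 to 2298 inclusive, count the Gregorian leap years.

7

Years divisible by 4 in [2269, 2298]: 2272, 2276, 2280, 2284, 2288, 2292, 2296.
No century exceptions apply. Count: 7.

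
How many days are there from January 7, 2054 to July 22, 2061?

Day-of-year of January 7, 2054: 7.
Day-of-year of July 22, 2061: 203.
2054 has 365 days, so 365 − 7 = 358 days remain in 2054.
Full years: 2055: 365; 2056: 366; 2057: 365; 2058: 365; 2059: 365; 2060: 366. Sum = 2192.
Total: 358 + 2192 + 203 = 2753 days.

2753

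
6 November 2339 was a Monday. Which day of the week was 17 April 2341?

Day-of-year of November 6, 2339: 310.
Day-of-year of April 17, 2341: 107.
2339 has 365 days, so 365 − 310 = 55 days remain in 2339.
Full years: 2340: 366. Sum = 366.
Total: 55 + 366 + 107 = 528 days.
528 mod 7 = 3, so 3 days after Monday is Thursday.

Thursday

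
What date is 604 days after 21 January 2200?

17 September 2201

Count 604 days after January 21, 2200:
Day-of-year of January 21, 2200: 21.
Day-of-year of September 17, 2201: 260.
2200 has 365 days, so 365 − 21 = 344 days remain in 2200.
Total: 344 + 260 = 604 days.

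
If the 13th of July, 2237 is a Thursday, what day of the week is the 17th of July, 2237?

Within July 2237: 17 − 13 = 4 days.
4 mod 7 = 4, so 4 days after Thursday is Monday.

Monday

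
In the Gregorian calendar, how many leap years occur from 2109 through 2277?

41

Years divisible by 4: 2112, 2116, …, 2276 — 42 in all.
Of these, 2200 is divisible by 100 but not 400, so not leap.
Leap years: 42 − 1 = 41.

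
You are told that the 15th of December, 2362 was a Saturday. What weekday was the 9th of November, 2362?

Friday

Count forward from the earlier date (November 9, 2362) to the later (December 15, 2362):
November 2362: 30 − 9 = 21 days remain.
December 1–15, 2362: 15 days.
Total: 21 + 15 = 36 days.
36 mod 7 = 1, so 1 day before Saturday is Friday.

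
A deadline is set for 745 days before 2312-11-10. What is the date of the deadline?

2310-10-27

Count 745 days before November 10, 2312:
Day-of-year of October 27, 2310: 300.
Day-of-year of November 10, 2312: 315.
2310 has 365 days, so 365 − 300 = 65 days remain in 2310.
Full years: 2311: 365. Sum = 365.
Total: 65 + 365 + 315 = 745 days.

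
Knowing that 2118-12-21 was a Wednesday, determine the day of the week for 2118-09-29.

Thursday

Count forward from the earlier date (September 29, 2118) to the later (December 21, 2118):
September 2118: 30 − 29 = 1 day remains.
Then October (31), November (30): 31 + 30 = 61 days.
December 1–21, 2118: 21 days.
Total: 1 + 61 + 21 = 83 days.
83 mod 7 = 6, so 6 days before Wednesday is Thursday.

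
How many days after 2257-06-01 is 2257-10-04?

June 2257: 30 − 1 = 29 days remain.
Then July (31), August (31), September (30): 31 + 31 + 30 = 92 days.
October 1–4, 2257: 4 days.
Total: 29 + 92 + 4 = 125 days.

125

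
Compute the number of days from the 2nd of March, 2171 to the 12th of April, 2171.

March 2171: 31 − 2 = 29 days remain.
April 1–12, 2171: 12 days.
Total: 29 + 12 = 41 days.

41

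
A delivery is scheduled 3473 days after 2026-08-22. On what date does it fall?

2036-02-24

Count 3473 days after August 22, 2026:
From August 22, 2026 to August 22, 2035: 9 years, of which 2 contain a Feb 29 — 7×365 + 2×366 = 3287 days.
August 2035: 31 − 22 = 9 days remain.
Then September (30), October (31), November (30), December (31), January (31): 30 + 31 + 30 + 31 + 31 = 153 days.
February 1–24, 2036: 24 days (2036 is a leap year).
Residual: 186 days.
Total: 3473 days.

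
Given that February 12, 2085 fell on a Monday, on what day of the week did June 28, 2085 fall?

Thursday

February 2085: 28 − 12 = 16 days remain (2085 is not a leap year, so February has 28 days).
Then March (31), April (30), May (31): 31 + 30 + 31 = 92 days.
June 1–28, 2085: 28 days.
Total: 16 + 92 + 28 = 136 days.
136 mod 7 = 3, so 3 days after Monday is Thursday.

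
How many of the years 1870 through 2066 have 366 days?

Years divisible by 4: 1872, 1876, …, 2064 — 49 in all.
Of these, 1900 is divisible by 100 but not 400, so not leap.
2000 is divisible by 400, so still leap.
Leap years: 49 − 1 = 48.

48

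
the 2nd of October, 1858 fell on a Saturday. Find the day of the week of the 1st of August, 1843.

Tuesday

Count forward from the earlier date (August 1, 1843) to the later (October 2, 1858):
From August 1, 1843 to August 1, 1858: 15 years, of which 4 contain a Feb 29 — 11×365 + 4×366 = 5479 days.
August 1858: 31 − 1 = 30 days remain.
Then September (30): 30 days.
October 1–2, 1858: 2 days.
Residual: 62 days.
Total: 5541 days.
5541 mod 7 = 4, so 4 days before Saturday is Tuesday.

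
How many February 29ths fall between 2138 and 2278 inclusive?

Years divisible by 4: 2140, 2144, …, 2276 — 35 in all.
Of these, 2200 is divisible by 100 but not 400, so not leap.
Leap years: 35 − 1 = 34.

34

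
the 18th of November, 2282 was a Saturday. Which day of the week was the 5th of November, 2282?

Count forward from the earlier date (November 5, 2282) to the later (November 18, 2282):
Within November 2282: 18 − 5 = 13 days.
13 mod 7 = 6, so 6 days before Saturday is Sunday.

Sunday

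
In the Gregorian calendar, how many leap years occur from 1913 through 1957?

Years divisible by 4 in [1913, 1957]: 1916, 1920, 1924, 1928, 1932, 1936, 1940, 1944, 1948, 1952, 1956.
No century exceptions apply. Count: 11.

11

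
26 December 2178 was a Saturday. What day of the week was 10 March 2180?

Friday

December 26, 2178 → December 26, 2179: 365 days.
December 2179: 31 − 26 = 5 days remain.
Then January (31), February 2180 (29): 31 + 29 = 60 days.
March 1–10, 2180: 10 days.
Residual: 75 days.
Total: 440 days.
440 mod 7 = 6, so 6 days after Saturday is Friday.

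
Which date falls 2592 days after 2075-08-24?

2082-09-28

Count 2592 days after August 24, 2075:
From August 24, 2075 to August 24, 2082: 7 years, of which 2 contain a Feb 29 — 5×365 + 2×366 = 2557 days.
August 2082: 31 − 24 = 7 days remain.
September 1–28, 2082: 28 days.
Residual: 35 days.
Total: 2592 days.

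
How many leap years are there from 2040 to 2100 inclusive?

Years divisible by 4: 2040, 2044, …, 2100 — 16 in all.
Of these, 2100 is divisible by 100 but not 400, so not leap.
Leap years: 16 − 1 = 15.

15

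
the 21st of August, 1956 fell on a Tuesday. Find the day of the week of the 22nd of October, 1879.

Wednesday

Count forward from the earlier date (October 22, 1879) to the later (August 21, 1956):
Day-of-year of October 22, 1879: 295.
Day-of-year of August 21, 1956: 234.
1879 has 365 days, so 365 − 295 = 70 days remain in 1879.
Full years 1880–1955: 58 common + 18 leap = 58×365 + 18×366 = 27758 days.
Total: 70 + 27758 + 234 = 28062 days.
28062 mod 7 = 6, so 6 days before Tuesday is Wednesday.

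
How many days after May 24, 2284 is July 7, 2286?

May 24, 2284 → May 24, 2285: 365 days.
May 24, 2285 → May 24, 2286: 365 days.
May 2286: 31 − 24 = 7 days remain.
Then June (30): 30 days.
July 1–7, 2286: 7 days.
Residual: 44 days.
Total: 774 days.

774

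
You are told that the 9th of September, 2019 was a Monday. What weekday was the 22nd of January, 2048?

Wednesday

From September 9, 2019 to September 9, 2047: 28 years, of which 7 contain a Feb 29 — 21×365 + 7×366 = 10227 days.
September 2047: 30 − 9 = 21 days remain.
Then October (31), November (30), December (31): 31 + 30 + 31 = 92 days.
January 1–22, 2048: 22 days.
Residual: 135 days.
Total: 10362 days.
10362 mod 7 = 2, so 2 days after Monday is Wednesday.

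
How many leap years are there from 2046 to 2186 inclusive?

34

Years divisible by 4: 2048, 2052, …, 2184 — 35 in all.
Of these, 2100 is divisible by 100 but not 400, so not leap.
Leap years: 35 − 1 = 34.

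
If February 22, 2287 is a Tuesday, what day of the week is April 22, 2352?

Day-of-year of February 22, 2287: 53.
Day-of-year of April 22, 2352: 113.
2287 has 365 days, so 365 − 53 = 312 days remain in 2287.
Full years 2288–2351: 49 common + 15 leap = 49×365 + 15×366 = 23375 days.
Total: 312 + 23375 + 113 = 23800 days.
23800 is a multiple of 7, so April 22, 2352 falls on the same weekday: Tuesday.

Tuesday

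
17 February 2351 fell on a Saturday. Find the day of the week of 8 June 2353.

Day-of-year of February 17, 2351: 48.
Day-of-year of June 8, 2353: 159.
2351 has 365 days, so 365 − 48 = 317 days remain in 2351.
Full years: 2352: 366. Sum = 366.
Total: 317 + 366 + 159 = 842 days.
842 mod 7 = 2, so 2 days after Saturday is Monday.

Monday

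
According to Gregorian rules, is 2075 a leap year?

2075 is not a leap year.

No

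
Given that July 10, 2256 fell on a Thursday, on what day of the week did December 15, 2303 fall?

From July 10, 2256 to July 10, 2303: 47 years, of which 10 contain a Feb 29 — 37×365 + 10×366 = 17165 days.
(2300 is not a leap year (divisible by 100 but not 400).)
July 2303: 31 − 10 = 21 days remain.
Then August (31), September (30), October (31), November (30): 31 + 30 + 31 + 30 = 122 days.
December 1–15, 2303: 15 days.
Residual: 158 days.
Total: 17323 days.
17323 mod 7 = 5, so 5 days after Thursday is Tuesday.

Tuesday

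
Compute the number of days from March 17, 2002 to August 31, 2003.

532

March 2002: 31 − 17 = 14 days remain.
Then 16 full months totalling 487 days.
August 1–31, 2003: 31 days.
Total: 14 + 487 + 31 = 532 days.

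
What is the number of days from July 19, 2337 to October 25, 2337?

July 2337: 31 − 19 = 12 days remain.
Then August (31), September (30): 31 + 30 = 61 days.
October 1–25, 2337: 25 days.
Total: 12 + 61 + 25 = 98 days.

98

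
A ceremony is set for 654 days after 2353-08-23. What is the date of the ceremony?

2355-06-08

Count 654 days after August 23, 2353:
August 23, 2353 → August 23, 2354: 365 days.
August 2354: 31 − 23 = 8 days remain.
Then 9 full months totalling 273 days.
June 1–8, 2355: 8 days.
Residual: 289 days.
Total: 654 days.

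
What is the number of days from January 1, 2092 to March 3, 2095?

1157

January 1, 2092 → January 1, 2093: 366 days (2092 is a leap year).
January 1, 2093 → January 1, 2094: 365 days.
January 1, 2094 → January 1, 2095: 365 days.
January 2095: 31 − 1 = 30 days remain.
Then February 2095 (28): 28 days.
March 1–3, 2095: 3 days.
Residual: 61 days.
Total: 1157 days.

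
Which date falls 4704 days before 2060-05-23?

2047-07-07

Count 4704 days before May 23, 2060:
Day-of-year of July 7, 2047: 188.
Day-of-year of May 23, 2060: 144.
2047 has 365 days, so 365 − 188 = 177 days remain in 2047.
Full years 2048–2059: 9 common + 3 leap = 9×365 + 3×366 = 4383 days.
Total: 177 + 4383 + 144 = 4704 days.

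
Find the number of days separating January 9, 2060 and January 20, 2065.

1838

January 9, 2060 → January 9, 2061: 366 days (2060 is a leap year).
January 9, 2061 → January 9, 2062: 365 days.
January 9, 2062 → January 9, 2063: 365 days.
January 9, 2063 → January 9, 2064: 365 days.
January 9, 2064 → January 9, 2065: 366 days (2064 is a leap year).
Within January 2065: 20 − 9 = 11 days.
Total: 1838 days.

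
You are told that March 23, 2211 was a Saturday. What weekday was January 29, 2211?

Tuesday

Count forward from the earlier date (January 29, 2211) to the later (March 23, 2211):
January 2211: 31 − 29 = 2 days remain.
Then February 2211 (28): 28 days.
March 1–23, 2211: 23 days.
Total: 2 + 28 + 23 = 53 days.
53 mod 7 = 4, so 4 days before Saturday is Tuesday.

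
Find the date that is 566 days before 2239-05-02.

2237-10-13

Count 566 days before May 2, 2239:
October 13, 2237 → October 13, 2238: 365 days.
October 2238: 31 − 13 = 18 days remain.
Then November (30), December (31), January (31), February 2239 (28), March (31), April (30): 30 + 31 + 31 + 28 + 31 + 30 = 181 days.
May 1–2, 2239: 2 days.
Residual: 201 days.
Total: 566 days.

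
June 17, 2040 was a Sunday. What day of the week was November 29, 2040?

Thursday

June 2040: 30 − 17 = 13 days remain.
Then July (31), August (31), September (30), October (31): 31 + 31 + 30 + 31 = 123 days.
November 1–29, 2040: 29 days.
Total: 13 + 123 + 29 = 165 days.
165 mod 7 = 4, so 4 days after Sunday is Thursday.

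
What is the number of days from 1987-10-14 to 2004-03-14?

5996

Day-of-year of October 14, 1987: 287.
Day-of-year of March 14, 2004: 74.
1987 has 365 days, so 365 − 287 = 78 days remain in 1987.
Full years 1988–2003: 12 common + 4 leap = 12×365 + 4×366 = 5844 days.
Total: 78 + 5844 + 74 = 5996 days.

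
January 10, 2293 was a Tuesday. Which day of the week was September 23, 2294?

Sunday

Day-of-year of January 10, 2293: 10.
Day-of-year of September 23, 2294: 266.
2293 has 365 days, so 365 − 10 = 355 days remain in 2293.
Total: 355 + 266 = 621 days.
621 mod 7 = 5, so 5 days after Tuesday is Sunday.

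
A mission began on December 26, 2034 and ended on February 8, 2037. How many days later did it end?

December 26, 2034 → December 26, 2035: 365 days.
December 26, 2035 → December 26, 2036: 366 days (2036 is a leap year).
December 2036: 31 − 26 = 5 days remain.
Then January (31): 31 days.
February 1–8, 2037: 8 days (2037 is not a leap year).
Residual: 44 days.
Total: 775 days.

775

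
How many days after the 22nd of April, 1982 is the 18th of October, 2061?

29034

Day-of-year of April 22, 1982: 112.
Day-of-year of October 18, 2061: 291.
1982 has 365 days, so 365 − 112 = 253 days remain in 1982.
Full years 1983–2060: 58 common + 20 leap = 58×365 + 20×366 = 28490 days.
Total: 253 + 28490 + 291 = 29034 days.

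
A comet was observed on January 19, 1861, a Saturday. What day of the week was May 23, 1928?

Wednesday

From January 19, 1861 to January 19, 1928: 67 years, of which 15 contain a Feb 29 — 52×365 + 15×366 = 24470 days.
(1900 is not a leap year (divisible by 100 but not 400).)
January 1928: 31 − 19 = 12 days remain.
Then February 1928 (29), March (31), April (30): 29 + 31 + 30 = 90 days.
May 1–23, 1928: 23 days.
Residual: 125 days.
Total: 24595 days.
24595 mod 7 = 4, so 4 days after Saturday is Wednesday.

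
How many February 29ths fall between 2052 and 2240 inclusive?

Years divisible by 4: 2052, 2056, …, 2240 — 48 in all.
Of these, 2100, 2200 are divisible by 100 but not 400, so not leap.
Leap years: 48 − 2 = 46.

46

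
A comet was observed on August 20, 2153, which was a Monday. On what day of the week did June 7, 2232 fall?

From August 20, 2153 to August 20, 2231: 78 years, of which 18 contain a Feb 29 — 60×365 + 18×366 = 28488 days.
(2200 is not a leap year (divisible by 100 but not 400).)
August 2231: 31 − 20 = 11 days remain.
Then 9 full months totalling 274 days.
June 1–7, 2232: 7 days.
Residual: 292 days.
Total: 28780 days.
28780 mod 7 = 3, so 3 days after Monday is Thursday.

Thursday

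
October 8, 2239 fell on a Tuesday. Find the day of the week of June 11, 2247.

Day-of-year of October 8, 2239: 281.
Day-of-year of June 11, 2247: 162.
2239 has 365 days, so 365 − 281 = 84 days remain in 2239.
Full years 2240–2246: 5 common + 2 leap = 5×365 + 2×366 = 2557 days.
Total: 84 + 2557 + 162 = 2803 days.
2803 mod 7 = 3, so 3 days after Tuesday is Friday.

Friday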